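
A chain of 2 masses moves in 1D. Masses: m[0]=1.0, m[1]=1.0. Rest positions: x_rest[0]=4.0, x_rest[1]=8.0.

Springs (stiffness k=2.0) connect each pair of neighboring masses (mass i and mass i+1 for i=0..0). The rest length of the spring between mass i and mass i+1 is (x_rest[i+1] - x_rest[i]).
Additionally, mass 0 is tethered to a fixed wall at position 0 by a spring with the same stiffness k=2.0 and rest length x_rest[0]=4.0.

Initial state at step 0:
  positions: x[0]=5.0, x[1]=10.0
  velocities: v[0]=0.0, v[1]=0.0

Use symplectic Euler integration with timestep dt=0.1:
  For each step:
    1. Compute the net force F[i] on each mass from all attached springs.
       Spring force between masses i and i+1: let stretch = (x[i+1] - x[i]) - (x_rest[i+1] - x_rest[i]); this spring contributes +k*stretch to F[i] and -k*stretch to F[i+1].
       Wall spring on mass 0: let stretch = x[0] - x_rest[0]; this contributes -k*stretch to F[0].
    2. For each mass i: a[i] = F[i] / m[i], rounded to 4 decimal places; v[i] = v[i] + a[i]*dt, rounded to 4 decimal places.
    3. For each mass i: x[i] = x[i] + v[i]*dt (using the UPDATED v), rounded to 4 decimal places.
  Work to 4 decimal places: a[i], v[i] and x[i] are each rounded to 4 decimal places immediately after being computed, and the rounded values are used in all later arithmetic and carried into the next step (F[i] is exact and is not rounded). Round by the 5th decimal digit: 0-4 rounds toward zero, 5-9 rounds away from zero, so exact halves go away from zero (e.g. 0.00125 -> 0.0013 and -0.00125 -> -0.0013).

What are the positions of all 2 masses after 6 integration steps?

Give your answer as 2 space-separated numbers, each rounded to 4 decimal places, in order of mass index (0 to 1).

Step 0: x=[5.0000 10.0000] v=[0.0000 0.0000]
Step 1: x=[5.0000 9.9800] v=[0.0000 -0.2000]
Step 2: x=[4.9996 9.9404] v=[-0.0040 -0.3960]
Step 3: x=[4.9980 9.8820] v=[-0.0158 -0.5842]
Step 4: x=[4.9941 9.8059] v=[-0.0386 -0.7610]
Step 5: x=[4.9866 9.7136] v=[-0.0751 -0.9234]
Step 6: x=[4.9739 9.6067] v=[-0.1270 -1.0688]

Answer: 4.9739 9.6067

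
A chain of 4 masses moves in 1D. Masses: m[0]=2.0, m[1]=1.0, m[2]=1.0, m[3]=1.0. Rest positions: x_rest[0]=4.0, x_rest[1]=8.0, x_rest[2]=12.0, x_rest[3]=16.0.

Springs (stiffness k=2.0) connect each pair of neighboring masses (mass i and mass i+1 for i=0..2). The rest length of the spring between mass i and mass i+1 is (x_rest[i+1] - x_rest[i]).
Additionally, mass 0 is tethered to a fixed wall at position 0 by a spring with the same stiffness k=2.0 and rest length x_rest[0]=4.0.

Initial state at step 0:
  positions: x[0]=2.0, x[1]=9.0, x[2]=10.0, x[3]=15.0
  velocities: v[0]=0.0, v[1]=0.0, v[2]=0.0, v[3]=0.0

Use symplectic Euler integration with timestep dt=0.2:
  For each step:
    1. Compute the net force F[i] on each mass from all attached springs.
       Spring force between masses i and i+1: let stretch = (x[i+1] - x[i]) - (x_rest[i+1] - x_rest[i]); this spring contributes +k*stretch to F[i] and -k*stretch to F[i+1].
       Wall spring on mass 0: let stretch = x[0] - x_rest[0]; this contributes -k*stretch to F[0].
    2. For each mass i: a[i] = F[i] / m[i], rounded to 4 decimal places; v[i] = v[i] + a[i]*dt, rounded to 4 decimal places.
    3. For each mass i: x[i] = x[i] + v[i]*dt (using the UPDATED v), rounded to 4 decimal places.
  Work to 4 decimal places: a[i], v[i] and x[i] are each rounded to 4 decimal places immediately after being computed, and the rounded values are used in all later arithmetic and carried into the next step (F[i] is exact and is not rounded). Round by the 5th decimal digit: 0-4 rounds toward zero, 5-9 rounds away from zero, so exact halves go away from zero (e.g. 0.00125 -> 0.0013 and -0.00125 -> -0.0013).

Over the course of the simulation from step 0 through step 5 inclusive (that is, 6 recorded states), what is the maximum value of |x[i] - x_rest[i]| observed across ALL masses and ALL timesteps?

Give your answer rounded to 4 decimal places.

Step 0: x=[2.0000 9.0000 10.0000 15.0000] v=[0.0000 0.0000 0.0000 0.0000]
Step 1: x=[2.2000 8.5200 10.3200 14.9200] v=[1.0000 -2.4000 1.6000 -0.4000]
Step 2: x=[2.5648 7.6784 10.8640 14.7920] v=[1.8240 -4.2080 2.7200 -0.6400]
Step 3: x=[3.0316 6.6826 11.4674 14.6698] v=[2.3338 -4.9792 3.0170 -0.6112]
Step 4: x=[3.5231 5.7775 11.9442 14.6114] v=[2.4577 -4.5257 2.3840 -0.2922]
Step 5: x=[3.9639 5.1853 12.1410 14.6596] v=[2.2040 -2.9608 0.9842 0.2409]
Max displacement = 2.8147

Answer: 2.8147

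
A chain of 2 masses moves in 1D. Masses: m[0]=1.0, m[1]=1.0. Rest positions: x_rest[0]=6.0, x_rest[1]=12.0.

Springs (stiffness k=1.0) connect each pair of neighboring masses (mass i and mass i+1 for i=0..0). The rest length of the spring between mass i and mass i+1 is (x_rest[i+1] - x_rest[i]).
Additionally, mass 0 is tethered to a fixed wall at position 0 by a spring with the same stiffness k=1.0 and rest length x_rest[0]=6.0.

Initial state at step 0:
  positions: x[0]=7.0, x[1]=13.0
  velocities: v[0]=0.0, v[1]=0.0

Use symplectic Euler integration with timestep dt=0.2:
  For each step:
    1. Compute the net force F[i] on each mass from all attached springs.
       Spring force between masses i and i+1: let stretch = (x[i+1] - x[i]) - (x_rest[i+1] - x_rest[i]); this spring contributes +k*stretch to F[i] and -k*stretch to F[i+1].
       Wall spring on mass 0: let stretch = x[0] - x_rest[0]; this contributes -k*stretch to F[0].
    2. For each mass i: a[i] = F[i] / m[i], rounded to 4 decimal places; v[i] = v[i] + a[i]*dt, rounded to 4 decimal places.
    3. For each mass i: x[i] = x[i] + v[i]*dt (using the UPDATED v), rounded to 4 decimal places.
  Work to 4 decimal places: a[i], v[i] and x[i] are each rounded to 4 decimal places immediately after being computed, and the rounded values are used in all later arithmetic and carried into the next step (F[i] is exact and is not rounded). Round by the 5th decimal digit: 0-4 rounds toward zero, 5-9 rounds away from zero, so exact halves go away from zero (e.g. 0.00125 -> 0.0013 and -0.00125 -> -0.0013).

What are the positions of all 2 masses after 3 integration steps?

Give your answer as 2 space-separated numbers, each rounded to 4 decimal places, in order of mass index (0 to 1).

Step 0: x=[7.0000 13.0000] v=[0.0000 0.0000]
Step 1: x=[6.9600 13.0000] v=[-0.2000 0.0000]
Step 2: x=[6.8832 12.9984] v=[-0.3840 -0.0080]
Step 3: x=[6.7757 12.9922] v=[-0.5376 -0.0310]

Answer: 6.7757 12.9922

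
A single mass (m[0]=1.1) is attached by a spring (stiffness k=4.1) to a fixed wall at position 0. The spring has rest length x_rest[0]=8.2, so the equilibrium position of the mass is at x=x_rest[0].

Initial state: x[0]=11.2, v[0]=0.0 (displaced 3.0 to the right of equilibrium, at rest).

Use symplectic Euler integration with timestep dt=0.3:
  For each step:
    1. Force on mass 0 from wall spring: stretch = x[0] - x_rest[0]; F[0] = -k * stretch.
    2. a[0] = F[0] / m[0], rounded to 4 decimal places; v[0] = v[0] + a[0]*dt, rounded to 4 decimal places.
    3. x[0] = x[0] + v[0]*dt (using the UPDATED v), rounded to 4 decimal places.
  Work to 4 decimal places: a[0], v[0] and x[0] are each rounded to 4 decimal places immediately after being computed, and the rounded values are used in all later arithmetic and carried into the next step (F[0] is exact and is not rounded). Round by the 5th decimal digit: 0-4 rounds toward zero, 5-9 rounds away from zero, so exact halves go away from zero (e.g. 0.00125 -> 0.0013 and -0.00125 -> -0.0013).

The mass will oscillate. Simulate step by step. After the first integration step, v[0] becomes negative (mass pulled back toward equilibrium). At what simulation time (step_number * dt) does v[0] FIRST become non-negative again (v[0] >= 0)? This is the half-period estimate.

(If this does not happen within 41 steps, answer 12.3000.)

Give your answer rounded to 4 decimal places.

Step 0: x=[11.2000] v=[0.0000]
Step 1: x=[10.1937] v=[-3.3545]
Step 2: x=[8.5186] v=[-5.5838]
Step 3: x=[6.7366] v=[-5.9401]
Step 4: x=[5.4455] v=[-4.3038]
Step 5: x=[5.0784] v=[-1.2238]
Step 6: x=[5.7584] v=[2.2667]
First v>=0 after going negative at step 6, time=1.8000

Answer: 1.8000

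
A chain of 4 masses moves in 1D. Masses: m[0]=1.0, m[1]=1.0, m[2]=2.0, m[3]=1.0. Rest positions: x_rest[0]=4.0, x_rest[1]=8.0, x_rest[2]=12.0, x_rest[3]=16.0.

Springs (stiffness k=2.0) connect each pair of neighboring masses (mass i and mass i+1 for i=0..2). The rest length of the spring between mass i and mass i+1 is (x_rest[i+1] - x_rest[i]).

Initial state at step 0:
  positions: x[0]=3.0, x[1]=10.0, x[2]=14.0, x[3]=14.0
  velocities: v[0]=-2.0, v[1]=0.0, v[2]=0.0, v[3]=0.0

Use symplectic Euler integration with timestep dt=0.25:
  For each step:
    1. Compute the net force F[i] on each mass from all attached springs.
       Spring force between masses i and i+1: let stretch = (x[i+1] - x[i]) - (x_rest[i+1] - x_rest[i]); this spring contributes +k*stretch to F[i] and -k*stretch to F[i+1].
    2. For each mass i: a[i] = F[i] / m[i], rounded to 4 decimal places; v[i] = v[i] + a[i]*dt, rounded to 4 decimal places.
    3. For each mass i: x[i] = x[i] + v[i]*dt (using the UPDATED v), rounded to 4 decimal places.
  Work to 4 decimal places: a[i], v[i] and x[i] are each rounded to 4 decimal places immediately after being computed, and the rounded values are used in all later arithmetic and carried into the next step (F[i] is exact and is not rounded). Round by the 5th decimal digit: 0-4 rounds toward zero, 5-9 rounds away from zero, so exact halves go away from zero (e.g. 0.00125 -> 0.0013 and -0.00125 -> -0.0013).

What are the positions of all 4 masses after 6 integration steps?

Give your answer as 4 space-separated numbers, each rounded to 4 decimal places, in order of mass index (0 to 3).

Answer: 4.6077 6.2294 10.9793 19.2049

Derivation:
Step 0: x=[3.0000 10.0000 14.0000 14.0000] v=[-2.0000 0.0000 0.0000 0.0000]
Step 1: x=[2.8750 9.6250 13.7500 14.5000] v=[-0.5000 -1.5000 -1.0000 2.0000]
Step 2: x=[3.0938 8.9219 13.2891 15.4063] v=[0.8750 -2.8125 -1.8438 3.6250]
Step 3: x=[3.5411 8.0362 12.6875 16.5479] v=[1.7891 -3.5430 -2.4063 4.5664]
Step 4: x=[4.0503 7.1700 12.0365 17.7070] v=[2.0367 -3.4649 -2.6040 4.6362]
Step 5: x=[4.4495 6.5221 11.4358 18.6573] v=[1.5966 -2.5915 -2.4030 3.8010]
Step 6: x=[4.6077 6.2294 10.9793 19.2049] v=[0.6329 -1.1710 -1.8261 2.1903]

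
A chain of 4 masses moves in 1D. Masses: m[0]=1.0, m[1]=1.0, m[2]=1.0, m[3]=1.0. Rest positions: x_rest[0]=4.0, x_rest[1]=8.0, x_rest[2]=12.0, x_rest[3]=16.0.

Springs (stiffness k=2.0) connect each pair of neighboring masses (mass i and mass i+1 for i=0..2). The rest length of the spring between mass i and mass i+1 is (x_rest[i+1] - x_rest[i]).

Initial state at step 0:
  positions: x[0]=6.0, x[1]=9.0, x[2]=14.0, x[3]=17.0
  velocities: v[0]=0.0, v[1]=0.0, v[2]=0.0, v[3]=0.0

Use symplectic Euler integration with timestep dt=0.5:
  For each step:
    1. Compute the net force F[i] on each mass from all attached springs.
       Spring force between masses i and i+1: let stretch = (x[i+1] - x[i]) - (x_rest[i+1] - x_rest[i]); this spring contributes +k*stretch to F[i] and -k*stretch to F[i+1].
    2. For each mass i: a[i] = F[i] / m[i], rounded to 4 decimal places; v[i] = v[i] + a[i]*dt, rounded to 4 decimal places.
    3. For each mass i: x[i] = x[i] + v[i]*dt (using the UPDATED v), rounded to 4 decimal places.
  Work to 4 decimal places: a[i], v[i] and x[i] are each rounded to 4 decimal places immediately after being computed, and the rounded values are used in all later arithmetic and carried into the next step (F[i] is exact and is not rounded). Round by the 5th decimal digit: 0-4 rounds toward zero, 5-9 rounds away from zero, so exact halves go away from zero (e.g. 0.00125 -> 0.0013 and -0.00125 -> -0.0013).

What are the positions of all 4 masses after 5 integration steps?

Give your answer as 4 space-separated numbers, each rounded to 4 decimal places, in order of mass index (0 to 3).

Step 0: x=[6.0000 9.0000 14.0000 17.0000] v=[0.0000 0.0000 0.0000 0.0000]
Step 1: x=[5.5000 10.0000 13.0000 17.5000] v=[-1.0000 2.0000 -2.0000 1.0000]
Step 2: x=[5.2500 10.2500 12.7500 17.7500] v=[-0.5000 0.5000 -0.5000 0.5000]
Step 3: x=[5.5000 9.2500 13.7500 17.5000] v=[0.5000 -2.0000 2.0000 -0.5000]
Step 4: x=[5.6250 8.6250 14.3750 17.3750] v=[0.2500 -1.2500 1.2500 -0.2500]
Step 5: x=[5.2500 9.3750 13.6250 17.7500] v=[-0.7500 1.5000 -1.5000 0.7500]

Answer: 5.2500 9.3750 13.6250 17.7500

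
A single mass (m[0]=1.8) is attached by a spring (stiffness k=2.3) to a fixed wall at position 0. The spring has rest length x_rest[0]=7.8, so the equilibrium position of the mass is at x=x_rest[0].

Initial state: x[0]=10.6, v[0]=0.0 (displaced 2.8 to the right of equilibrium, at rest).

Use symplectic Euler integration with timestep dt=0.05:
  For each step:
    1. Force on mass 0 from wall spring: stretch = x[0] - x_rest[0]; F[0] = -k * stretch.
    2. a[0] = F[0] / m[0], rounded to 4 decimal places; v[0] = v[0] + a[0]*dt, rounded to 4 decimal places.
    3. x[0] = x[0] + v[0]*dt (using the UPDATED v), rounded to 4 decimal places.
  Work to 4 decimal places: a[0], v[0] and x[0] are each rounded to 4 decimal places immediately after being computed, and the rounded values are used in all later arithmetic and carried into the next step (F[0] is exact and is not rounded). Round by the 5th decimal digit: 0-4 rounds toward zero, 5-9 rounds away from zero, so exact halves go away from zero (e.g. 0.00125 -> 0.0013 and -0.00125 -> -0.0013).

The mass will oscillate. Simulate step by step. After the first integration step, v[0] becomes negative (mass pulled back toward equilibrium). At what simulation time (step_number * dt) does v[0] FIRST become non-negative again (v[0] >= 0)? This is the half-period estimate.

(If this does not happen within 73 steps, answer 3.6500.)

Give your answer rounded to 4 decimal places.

Step 0: x=[10.6000] v=[0.0000]
Step 1: x=[10.5911] v=[-0.1789]
Step 2: x=[10.5732] v=[-0.3572]
Step 3: x=[10.5465] v=[-0.5344]
Step 4: x=[10.5110] v=[-0.7099]
Step 5: x=[10.4668] v=[-0.8831]
Step 6: x=[10.4141] v=[-1.0535]
Step 7: x=[10.3531] v=[-1.2205]
Step 8: x=[10.2839] v=[-1.3836]
Step 9: x=[10.2068] v=[-1.5423]
Step 10: x=[10.1220] v=[-1.6961]
Step 11: x=[10.0298] v=[-1.8445]
Step 12: x=[9.9305] v=[-1.9870]
Step 13: x=[9.8243] v=[-2.1231]
Step 14: x=[9.7117] v=[-2.2524]
Step 15: x=[9.5930] v=[-2.3745]
Step 16: x=[9.4685] v=[-2.4891]
Step 17: x=[9.3387] v=[-2.5957]
Step 18: x=[9.2040] v=[-2.6940]
Step 19: x=[9.0648] v=[-2.7837]
Step 20: x=[8.9216] v=[-2.8645]
Step 21: x=[8.7748] v=[-2.9362]
Step 22: x=[8.6249] v=[-2.9985]
Step 23: x=[8.4723] v=[-3.0512]
Step 24: x=[8.3176] v=[-3.0942]
Step 25: x=[8.1612] v=[-3.1273]
Step 26: x=[8.0037] v=[-3.1504]
Step 27: x=[7.8455] v=[-3.1634]
Step 28: x=[7.6872] v=[-3.1663]
Step 29: x=[7.5292] v=[-3.1591]
Step 30: x=[7.3721] v=[-3.1418]
Step 31: x=[7.2164] v=[-3.1145]
Step 32: x=[7.0625] v=[-3.0772]
Step 33: x=[6.9110] v=[-3.0301]
Step 34: x=[6.7623] v=[-2.9733]
Step 35: x=[6.6170] v=[-2.9070]
Step 36: x=[6.4754] v=[-2.8314]
Step 37: x=[6.3381] v=[-2.7468]
Step 38: x=[6.2054] v=[-2.6534]
Step 39: x=[6.0778] v=[-2.5515]
Step 40: x=[5.9557] v=[-2.4415]
Step 41: x=[5.8395] v=[-2.3237]
Step 42: x=[5.7296] v=[-2.1984]
Step 43: x=[5.6263] v=[-2.0661]
Step 44: x=[5.5299] v=[-1.9272]
Step 45: x=[5.4408] v=[-1.7822]
Step 46: x=[5.3592] v=[-1.6315]
Step 47: x=[5.2854] v=[-1.4756]
Step 48: x=[5.2197] v=[-1.3149]
Step 49: x=[5.1622] v=[-1.1500]
Step 50: x=[5.1131] v=[-0.9815]
Step 51: x=[5.0726] v=[-0.8098]
Step 52: x=[5.0408] v=[-0.6356]
Step 53: x=[5.0178] v=[-0.4593]
Step 54: x=[5.0037] v=[-0.2816]
Step 55: x=[4.9986] v=[-0.1029]
Step 56: x=[5.0024] v=[0.0761]
First v>=0 after going negative at step 56, time=2.8000

Answer: 2.8000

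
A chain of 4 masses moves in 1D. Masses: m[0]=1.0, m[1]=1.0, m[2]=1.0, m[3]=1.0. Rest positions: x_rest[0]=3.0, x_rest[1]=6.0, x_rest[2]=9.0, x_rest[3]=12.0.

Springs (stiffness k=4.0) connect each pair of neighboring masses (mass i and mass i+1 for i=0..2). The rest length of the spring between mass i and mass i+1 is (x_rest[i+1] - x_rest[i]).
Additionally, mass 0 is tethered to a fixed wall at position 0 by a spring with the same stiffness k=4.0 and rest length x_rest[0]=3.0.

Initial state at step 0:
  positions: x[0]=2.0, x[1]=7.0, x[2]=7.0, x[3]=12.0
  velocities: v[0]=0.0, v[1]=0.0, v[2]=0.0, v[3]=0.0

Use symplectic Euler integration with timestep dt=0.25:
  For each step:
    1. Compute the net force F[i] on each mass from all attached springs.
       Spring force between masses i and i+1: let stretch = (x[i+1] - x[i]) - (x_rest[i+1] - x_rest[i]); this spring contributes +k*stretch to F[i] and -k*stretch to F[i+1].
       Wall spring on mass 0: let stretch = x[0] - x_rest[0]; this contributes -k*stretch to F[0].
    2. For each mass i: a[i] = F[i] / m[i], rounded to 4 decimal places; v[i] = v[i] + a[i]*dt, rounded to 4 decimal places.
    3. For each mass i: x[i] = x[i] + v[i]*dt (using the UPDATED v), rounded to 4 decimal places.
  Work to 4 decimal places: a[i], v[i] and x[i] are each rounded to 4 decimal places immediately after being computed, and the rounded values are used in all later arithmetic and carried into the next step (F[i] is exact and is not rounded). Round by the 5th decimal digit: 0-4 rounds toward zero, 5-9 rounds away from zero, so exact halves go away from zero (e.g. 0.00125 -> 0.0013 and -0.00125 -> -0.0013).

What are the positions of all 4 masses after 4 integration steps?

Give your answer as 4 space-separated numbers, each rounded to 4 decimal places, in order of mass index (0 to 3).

Step 0: x=[2.0000 7.0000 7.0000 12.0000] v=[0.0000 0.0000 0.0000 0.0000]
Step 1: x=[2.7500 5.7500 8.2500 11.5000] v=[3.0000 -5.0000 5.0000 -2.0000]
Step 2: x=[3.5625 4.3750 9.6875 10.9375] v=[3.2500 -5.5000 5.7500 -2.2500]
Step 3: x=[3.6875 4.1250 10.1094 10.8125] v=[0.5000 -1.0000 1.6875 -0.5000]
Step 4: x=[3.0000 5.2617 9.2110 11.2617] v=[-2.7500 4.5469 -3.5938 1.7969]

Answer: 3.0000 5.2617 9.2110 11.2617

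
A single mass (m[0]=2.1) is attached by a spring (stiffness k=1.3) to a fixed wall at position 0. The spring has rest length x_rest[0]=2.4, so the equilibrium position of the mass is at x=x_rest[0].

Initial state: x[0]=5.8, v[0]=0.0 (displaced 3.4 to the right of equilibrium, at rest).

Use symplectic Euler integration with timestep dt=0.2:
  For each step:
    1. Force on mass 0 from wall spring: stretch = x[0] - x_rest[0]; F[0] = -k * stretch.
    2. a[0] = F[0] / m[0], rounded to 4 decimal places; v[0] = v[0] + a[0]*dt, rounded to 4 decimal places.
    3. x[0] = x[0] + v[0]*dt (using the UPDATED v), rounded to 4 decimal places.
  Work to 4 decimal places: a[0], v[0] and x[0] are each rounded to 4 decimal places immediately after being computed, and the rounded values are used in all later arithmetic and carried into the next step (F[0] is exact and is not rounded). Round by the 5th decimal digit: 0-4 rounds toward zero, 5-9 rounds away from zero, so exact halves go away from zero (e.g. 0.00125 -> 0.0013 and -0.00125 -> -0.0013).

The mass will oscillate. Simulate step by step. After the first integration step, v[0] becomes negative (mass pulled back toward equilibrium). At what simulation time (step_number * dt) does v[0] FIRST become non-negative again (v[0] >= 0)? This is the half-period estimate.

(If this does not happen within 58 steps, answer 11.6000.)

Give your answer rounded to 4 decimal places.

Answer: 4.0000

Derivation:
Step 0: x=[5.8000] v=[0.0000]
Step 1: x=[5.7158] v=[-0.4210]
Step 2: x=[5.5495] v=[-0.8315]
Step 3: x=[5.3052] v=[-1.2214]
Step 4: x=[4.9890] v=[-1.5811]
Step 5: x=[4.6087] v=[-1.9016]
Step 6: x=[4.1737] v=[-2.1751]
Step 7: x=[3.6948] v=[-2.3947]
Step 8: x=[3.1838] v=[-2.5550]
Step 9: x=[2.6534] v=[-2.6520]
Step 10: x=[2.1167] v=[-2.6834]
Step 11: x=[1.5870] v=[-2.6483]
Step 12: x=[1.0775] v=[-2.5476]
Step 13: x=[0.6007] v=[-2.3839]
Step 14: x=[0.1685] v=[-2.1611]
Step 15: x=[-0.2085] v=[-1.8848]
Step 16: x=[-0.5209] v=[-1.5618]
Step 17: x=[-0.7609] v=[-1.2002]
Step 18: x=[-0.9227] v=[-0.8089]
Step 19: x=[-1.0022] v=[-0.3975]
Step 20: x=[-0.9975] v=[0.0237]
First v>=0 after going negative at step 20, time=4.0000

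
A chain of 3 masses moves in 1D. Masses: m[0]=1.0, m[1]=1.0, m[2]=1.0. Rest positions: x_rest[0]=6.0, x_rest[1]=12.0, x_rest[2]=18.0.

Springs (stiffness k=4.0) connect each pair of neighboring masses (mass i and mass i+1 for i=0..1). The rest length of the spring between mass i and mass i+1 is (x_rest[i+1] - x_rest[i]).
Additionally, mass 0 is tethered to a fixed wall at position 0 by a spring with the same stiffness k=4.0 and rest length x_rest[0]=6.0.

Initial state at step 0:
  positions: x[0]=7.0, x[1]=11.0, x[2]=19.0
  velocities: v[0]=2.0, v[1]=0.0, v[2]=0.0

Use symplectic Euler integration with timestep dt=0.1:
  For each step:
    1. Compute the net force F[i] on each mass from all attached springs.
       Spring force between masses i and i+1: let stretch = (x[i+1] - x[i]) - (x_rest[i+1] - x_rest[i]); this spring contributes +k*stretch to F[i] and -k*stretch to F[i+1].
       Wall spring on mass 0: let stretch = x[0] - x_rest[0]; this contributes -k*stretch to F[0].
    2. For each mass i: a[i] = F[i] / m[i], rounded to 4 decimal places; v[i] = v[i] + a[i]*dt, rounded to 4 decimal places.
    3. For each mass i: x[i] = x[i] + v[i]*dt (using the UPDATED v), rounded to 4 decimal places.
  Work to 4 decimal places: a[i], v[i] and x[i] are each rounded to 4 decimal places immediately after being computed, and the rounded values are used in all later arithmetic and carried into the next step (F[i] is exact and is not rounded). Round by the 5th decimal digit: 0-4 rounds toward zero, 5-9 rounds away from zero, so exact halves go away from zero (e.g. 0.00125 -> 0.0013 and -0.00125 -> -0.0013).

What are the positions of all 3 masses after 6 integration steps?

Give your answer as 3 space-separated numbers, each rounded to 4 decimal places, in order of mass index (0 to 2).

Step 0: x=[7.0000 11.0000 19.0000] v=[2.0000 0.0000 0.0000]
Step 1: x=[7.0800 11.1600 18.9200] v=[0.8000 1.6000 -0.8000]
Step 2: x=[7.0400 11.4672 18.7696] v=[-0.4000 3.0720 -1.5040]
Step 3: x=[6.8955 11.8894 18.5671] v=[-1.4451 4.2221 -2.0250]
Step 4: x=[6.6749 12.3790 18.3375] v=[-2.2057 4.8956 -2.2961]
Step 5: x=[6.4155 12.8787 18.1096] v=[-2.5940 4.9974 -2.2795]
Step 6: x=[6.1580 13.3292 17.9124] v=[-2.5749 4.5045 -1.9719]

Answer: 6.1580 13.3292 17.9124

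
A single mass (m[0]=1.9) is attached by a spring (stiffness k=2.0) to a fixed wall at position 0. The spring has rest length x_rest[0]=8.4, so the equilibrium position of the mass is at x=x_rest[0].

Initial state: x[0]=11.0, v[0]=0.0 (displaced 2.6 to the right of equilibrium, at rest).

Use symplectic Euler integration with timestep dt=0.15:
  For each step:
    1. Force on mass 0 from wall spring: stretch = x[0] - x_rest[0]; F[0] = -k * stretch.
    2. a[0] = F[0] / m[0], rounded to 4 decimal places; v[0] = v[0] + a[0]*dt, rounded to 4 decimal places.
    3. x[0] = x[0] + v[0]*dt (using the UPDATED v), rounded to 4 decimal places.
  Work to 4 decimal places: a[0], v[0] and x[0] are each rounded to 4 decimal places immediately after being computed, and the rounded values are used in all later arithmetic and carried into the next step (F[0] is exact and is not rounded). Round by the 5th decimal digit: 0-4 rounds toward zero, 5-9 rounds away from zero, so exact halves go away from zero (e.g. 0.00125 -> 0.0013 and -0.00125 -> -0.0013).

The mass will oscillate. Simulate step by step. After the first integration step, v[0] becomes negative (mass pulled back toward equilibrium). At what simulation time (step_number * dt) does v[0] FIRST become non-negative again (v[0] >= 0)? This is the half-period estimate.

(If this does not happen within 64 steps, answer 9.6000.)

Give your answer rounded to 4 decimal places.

Answer: 3.1500

Derivation:
Step 0: x=[11.0000] v=[0.0000]
Step 1: x=[10.9384] v=[-0.4105]
Step 2: x=[10.8167] v=[-0.8113]
Step 3: x=[10.6378] v=[-1.1929]
Step 4: x=[10.4059] v=[-1.5462]
Step 5: x=[10.1265] v=[-1.8629]
Step 6: x=[9.8062] v=[-2.1355]
Step 7: x=[9.4526] v=[-2.3575]
Step 8: x=[9.0740] v=[-2.5237]
Step 9: x=[8.6795] v=[-2.6301]
Step 10: x=[8.2784] v=[-2.6742]
Step 11: x=[7.8802] v=[-2.6550]
Step 12: x=[7.4943] v=[-2.5729]
Step 13: x=[7.1298] v=[-2.4299]
Step 14: x=[6.7954] v=[-2.2293]
Step 15: x=[6.4990] v=[-1.9759]
Step 16: x=[6.2476] v=[-1.6757]
Step 17: x=[6.0472] v=[-1.3358]
Step 18: x=[5.9026] v=[-0.9643]
Step 19: x=[5.8171] v=[-0.5700]
Step 20: x=[5.7928] v=[-0.1622]
Step 21: x=[5.8302] v=[0.2495]
First v>=0 after going negative at step 21, time=3.1500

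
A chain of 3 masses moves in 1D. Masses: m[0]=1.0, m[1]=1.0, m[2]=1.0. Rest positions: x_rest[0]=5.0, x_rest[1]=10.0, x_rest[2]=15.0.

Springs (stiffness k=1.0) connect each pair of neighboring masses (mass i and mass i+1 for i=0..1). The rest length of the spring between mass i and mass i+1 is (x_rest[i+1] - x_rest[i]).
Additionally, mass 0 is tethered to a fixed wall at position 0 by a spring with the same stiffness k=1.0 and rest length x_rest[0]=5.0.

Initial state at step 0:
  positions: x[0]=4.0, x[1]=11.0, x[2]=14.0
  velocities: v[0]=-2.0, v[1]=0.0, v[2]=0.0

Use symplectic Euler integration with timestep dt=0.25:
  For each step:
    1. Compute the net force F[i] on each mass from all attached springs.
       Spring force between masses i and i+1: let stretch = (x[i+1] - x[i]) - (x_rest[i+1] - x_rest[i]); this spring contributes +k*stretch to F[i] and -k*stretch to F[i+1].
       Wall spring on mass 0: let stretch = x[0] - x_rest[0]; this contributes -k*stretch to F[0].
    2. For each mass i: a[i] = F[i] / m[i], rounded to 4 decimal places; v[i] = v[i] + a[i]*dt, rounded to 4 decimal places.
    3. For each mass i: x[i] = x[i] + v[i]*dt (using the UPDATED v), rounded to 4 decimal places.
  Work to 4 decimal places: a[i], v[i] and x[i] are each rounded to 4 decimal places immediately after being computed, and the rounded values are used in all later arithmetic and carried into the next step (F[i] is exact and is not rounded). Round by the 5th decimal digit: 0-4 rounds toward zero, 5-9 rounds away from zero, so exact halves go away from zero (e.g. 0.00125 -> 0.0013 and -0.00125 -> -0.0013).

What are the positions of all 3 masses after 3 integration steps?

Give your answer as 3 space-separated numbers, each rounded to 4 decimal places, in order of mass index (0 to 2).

Step 0: x=[4.0000 11.0000 14.0000] v=[-2.0000 0.0000 0.0000]
Step 1: x=[3.6875 10.7500 14.1250] v=[-1.2500 -1.0000 0.5000]
Step 2: x=[3.5859 10.2695 14.3516] v=[-0.4063 -1.9219 0.9063]
Step 3: x=[3.6779 9.6264 14.6356] v=[0.3681 -2.5723 1.1358]

Answer: 3.6779 9.6264 14.6356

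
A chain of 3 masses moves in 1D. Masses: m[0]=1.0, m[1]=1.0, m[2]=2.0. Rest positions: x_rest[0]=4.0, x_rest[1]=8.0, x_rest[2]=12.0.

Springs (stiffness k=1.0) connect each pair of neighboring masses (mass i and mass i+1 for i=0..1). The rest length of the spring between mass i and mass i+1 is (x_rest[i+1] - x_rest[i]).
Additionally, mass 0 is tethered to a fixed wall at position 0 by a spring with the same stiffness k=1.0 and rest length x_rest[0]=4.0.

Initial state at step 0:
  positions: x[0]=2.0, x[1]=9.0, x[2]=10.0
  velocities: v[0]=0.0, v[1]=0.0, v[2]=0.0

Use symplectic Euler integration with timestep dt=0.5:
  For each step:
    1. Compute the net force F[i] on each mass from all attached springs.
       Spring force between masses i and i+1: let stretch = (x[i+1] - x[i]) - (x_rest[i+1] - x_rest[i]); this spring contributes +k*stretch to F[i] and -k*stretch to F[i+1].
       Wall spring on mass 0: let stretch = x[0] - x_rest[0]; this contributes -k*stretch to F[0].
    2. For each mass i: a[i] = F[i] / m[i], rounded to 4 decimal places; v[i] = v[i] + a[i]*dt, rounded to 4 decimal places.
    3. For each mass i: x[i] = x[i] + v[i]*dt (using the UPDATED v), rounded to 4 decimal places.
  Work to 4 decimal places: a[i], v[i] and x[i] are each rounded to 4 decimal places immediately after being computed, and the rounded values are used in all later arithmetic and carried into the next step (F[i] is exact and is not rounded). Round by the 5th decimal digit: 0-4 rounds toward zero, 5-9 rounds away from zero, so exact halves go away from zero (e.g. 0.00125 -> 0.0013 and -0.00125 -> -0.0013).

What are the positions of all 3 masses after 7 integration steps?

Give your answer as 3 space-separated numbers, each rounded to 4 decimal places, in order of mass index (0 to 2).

Answer: 2.1048 9.4321 11.3717

Derivation:
Step 0: x=[2.0000 9.0000 10.0000] v=[0.0000 0.0000 0.0000]
Step 1: x=[3.2500 7.5000 10.3750] v=[2.5000 -3.0000 0.7500]
Step 2: x=[4.7500 5.6563 10.8907] v=[3.0000 -3.6875 1.0313]
Step 3: x=[5.2891 4.8946 11.2521] v=[1.0782 -1.5235 0.7227]
Step 4: x=[4.4073 5.8209 11.3188] v=[-1.7636 1.8525 0.1333]
Step 5: x=[2.7771 7.7683 11.1982] v=[-3.2605 3.8947 -0.2412]
Step 6: x=[1.7004 9.3254 11.1489] v=[-2.1535 3.1141 -0.0987]
Step 7: x=[2.1048 9.4321 11.3717] v=[0.8088 0.2134 0.4455]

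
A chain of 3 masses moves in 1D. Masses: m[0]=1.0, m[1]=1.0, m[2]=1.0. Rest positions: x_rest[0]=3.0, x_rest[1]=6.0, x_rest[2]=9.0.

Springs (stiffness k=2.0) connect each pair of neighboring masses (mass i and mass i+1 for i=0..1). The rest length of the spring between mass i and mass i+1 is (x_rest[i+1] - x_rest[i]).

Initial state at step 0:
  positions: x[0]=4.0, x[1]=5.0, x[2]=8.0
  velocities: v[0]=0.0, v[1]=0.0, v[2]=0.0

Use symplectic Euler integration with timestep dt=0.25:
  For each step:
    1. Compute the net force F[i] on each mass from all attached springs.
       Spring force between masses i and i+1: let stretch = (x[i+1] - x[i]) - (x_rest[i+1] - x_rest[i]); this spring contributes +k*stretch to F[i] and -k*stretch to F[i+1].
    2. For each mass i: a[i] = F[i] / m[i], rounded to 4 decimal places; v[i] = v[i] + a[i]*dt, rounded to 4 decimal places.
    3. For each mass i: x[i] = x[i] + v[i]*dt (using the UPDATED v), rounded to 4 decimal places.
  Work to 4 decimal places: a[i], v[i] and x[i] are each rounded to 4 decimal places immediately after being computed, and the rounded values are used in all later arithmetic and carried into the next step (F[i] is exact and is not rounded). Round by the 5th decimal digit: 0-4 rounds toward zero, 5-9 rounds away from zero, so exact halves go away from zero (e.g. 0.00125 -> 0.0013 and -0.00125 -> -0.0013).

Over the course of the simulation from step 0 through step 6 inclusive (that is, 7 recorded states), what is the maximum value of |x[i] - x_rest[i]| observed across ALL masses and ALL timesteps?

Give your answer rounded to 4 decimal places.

Answer: 1.2345

Derivation:
Step 0: x=[4.0000 5.0000 8.0000] v=[0.0000 0.0000 0.0000]
Step 1: x=[3.7500 5.2500 8.0000] v=[-1.0000 1.0000 0.0000]
Step 2: x=[3.3125 5.6563 8.0313] v=[-1.7500 1.6250 0.1250]
Step 3: x=[2.7930 6.0665 8.1407] v=[-2.0781 1.6406 0.4375]
Step 4: x=[2.3077 6.3268 8.3658] v=[-1.9414 1.0410 0.9004]
Step 5: x=[1.9497 6.3396 8.7110] v=[-1.4319 0.0510 1.3809]
Step 6: x=[1.7655 6.1000 9.1348] v=[-0.7370 -0.9583 1.6952]
Max displacement = 1.2345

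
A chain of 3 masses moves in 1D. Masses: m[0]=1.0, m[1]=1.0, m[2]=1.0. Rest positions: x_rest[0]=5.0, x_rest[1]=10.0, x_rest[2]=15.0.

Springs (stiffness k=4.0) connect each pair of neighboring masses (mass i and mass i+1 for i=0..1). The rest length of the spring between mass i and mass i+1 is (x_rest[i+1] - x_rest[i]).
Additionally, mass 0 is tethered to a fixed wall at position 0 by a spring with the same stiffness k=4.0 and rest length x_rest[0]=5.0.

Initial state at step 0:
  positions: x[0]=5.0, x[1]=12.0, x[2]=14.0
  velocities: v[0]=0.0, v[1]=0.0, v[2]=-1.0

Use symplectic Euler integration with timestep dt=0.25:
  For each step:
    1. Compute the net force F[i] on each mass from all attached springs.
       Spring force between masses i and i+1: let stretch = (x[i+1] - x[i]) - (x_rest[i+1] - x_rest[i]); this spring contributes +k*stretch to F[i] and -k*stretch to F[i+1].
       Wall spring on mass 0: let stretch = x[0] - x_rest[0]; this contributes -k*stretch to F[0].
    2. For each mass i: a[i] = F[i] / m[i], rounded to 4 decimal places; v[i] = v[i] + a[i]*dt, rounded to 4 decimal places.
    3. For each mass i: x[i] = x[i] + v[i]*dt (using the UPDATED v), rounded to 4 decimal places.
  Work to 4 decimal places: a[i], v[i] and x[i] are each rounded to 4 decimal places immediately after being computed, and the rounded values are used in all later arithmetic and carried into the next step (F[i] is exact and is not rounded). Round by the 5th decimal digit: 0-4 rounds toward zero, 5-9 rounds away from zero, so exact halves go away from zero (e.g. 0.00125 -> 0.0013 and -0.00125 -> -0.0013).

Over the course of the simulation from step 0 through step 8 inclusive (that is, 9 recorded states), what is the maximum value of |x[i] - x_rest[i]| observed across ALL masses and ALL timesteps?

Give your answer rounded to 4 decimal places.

Answer: 2.0296

Derivation:
Step 0: x=[5.0000 12.0000 14.0000] v=[0.0000 0.0000 -1.0000]
Step 1: x=[5.5000 10.7500 14.5000] v=[2.0000 -5.0000 2.0000]
Step 2: x=[5.9375 9.1250 15.3125] v=[1.7500 -6.5000 3.2500]
Step 3: x=[5.6875 8.2500 15.8281] v=[-1.0000 -3.5000 2.0625]
Step 4: x=[4.6563 8.6289 15.6992] v=[-4.1250 1.5156 -0.5156]
Step 5: x=[3.4541 9.7822 15.0527] v=[-4.8087 4.6133 -2.5859]
Step 6: x=[2.9704 10.6711 14.3386] v=[-1.9347 3.5557 -2.8564]
Step 7: x=[3.6693 10.5517 13.9576] v=[2.7956 -0.4775 -1.5239]
Step 8: x=[5.1715 9.5632 13.9752] v=[6.0087 -3.9540 0.0702]
Max displacement = 2.0296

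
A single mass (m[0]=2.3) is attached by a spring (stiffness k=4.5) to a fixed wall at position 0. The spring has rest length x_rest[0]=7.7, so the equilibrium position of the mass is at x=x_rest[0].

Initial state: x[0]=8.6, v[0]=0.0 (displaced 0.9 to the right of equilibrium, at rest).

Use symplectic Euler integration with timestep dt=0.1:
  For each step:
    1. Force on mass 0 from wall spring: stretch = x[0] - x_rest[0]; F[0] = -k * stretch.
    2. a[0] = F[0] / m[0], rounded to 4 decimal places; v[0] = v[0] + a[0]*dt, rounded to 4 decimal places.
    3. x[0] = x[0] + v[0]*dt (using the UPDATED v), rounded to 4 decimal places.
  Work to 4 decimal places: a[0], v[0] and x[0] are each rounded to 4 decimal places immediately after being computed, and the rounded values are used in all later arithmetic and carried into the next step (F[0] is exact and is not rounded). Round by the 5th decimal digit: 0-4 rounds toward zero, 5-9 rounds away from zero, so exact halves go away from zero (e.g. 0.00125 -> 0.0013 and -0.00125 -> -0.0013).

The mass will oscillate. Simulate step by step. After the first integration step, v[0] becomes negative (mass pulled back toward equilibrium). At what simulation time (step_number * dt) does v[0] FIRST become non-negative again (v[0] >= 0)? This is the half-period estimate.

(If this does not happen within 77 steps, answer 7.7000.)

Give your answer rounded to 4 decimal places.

Step 0: x=[8.6000] v=[0.0000]
Step 1: x=[8.5824] v=[-0.1761]
Step 2: x=[8.5475] v=[-0.3487]
Step 3: x=[8.4961] v=[-0.5145]
Step 4: x=[8.4291] v=[-0.6703]
Step 5: x=[8.3478] v=[-0.8130]
Step 6: x=[8.2538] v=[-0.9397]
Step 7: x=[8.1490] v=[-1.0481]
Step 8: x=[8.0354] v=[-1.1360]
Step 9: x=[7.9152] v=[-1.2016]
Step 10: x=[7.7908] v=[-1.2437]
Step 11: x=[7.6647] v=[-1.2615]
Step 12: x=[7.5392] v=[-1.2546]
Step 13: x=[7.4169] v=[-1.2231]
Step 14: x=[7.3001] v=[-1.1677]
Step 15: x=[7.1912] v=[-1.0895]
Step 16: x=[7.0922] v=[-0.9900]
Step 17: x=[7.0051] v=[-0.8711]
Step 18: x=[6.9316] v=[-0.7351]
Step 19: x=[6.8731] v=[-0.5848]
Step 20: x=[6.8308] v=[-0.4230]
Step 21: x=[6.8055] v=[-0.2529]
Step 22: x=[6.7977] v=[-0.0779]
Step 23: x=[6.8076] v=[0.0986]
First v>=0 after going negative at step 23, time=2.3000

Answer: 2.3000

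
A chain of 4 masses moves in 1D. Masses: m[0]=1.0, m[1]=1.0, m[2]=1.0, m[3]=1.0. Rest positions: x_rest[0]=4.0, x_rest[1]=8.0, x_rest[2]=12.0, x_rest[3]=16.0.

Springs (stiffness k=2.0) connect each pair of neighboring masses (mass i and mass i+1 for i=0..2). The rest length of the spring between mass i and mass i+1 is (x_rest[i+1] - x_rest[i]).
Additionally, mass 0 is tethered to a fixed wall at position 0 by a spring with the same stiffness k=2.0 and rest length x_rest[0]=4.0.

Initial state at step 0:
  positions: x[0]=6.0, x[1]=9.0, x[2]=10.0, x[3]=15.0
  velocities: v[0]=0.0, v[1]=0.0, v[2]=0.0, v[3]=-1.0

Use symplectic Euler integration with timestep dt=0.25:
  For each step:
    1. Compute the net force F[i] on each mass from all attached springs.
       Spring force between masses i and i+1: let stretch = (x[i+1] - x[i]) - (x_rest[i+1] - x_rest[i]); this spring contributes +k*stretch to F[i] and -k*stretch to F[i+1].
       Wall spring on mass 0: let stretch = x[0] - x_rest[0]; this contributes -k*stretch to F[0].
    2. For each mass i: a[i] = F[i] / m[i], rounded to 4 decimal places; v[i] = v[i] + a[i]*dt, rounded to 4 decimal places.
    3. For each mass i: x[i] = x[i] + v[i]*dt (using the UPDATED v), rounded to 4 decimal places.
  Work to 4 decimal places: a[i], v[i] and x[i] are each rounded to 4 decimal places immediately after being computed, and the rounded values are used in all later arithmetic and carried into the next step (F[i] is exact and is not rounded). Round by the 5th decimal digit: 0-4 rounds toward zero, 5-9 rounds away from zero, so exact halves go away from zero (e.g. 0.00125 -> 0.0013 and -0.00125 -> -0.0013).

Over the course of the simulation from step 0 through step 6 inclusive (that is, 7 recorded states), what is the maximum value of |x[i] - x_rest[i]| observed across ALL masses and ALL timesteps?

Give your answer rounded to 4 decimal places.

Step 0: x=[6.0000 9.0000 10.0000 15.0000] v=[0.0000 0.0000 0.0000 -1.0000]
Step 1: x=[5.6250 8.7500 10.5000 14.6250] v=[-1.5000 -1.0000 2.0000 -1.5000]
Step 2: x=[4.9375 8.3281 11.2969 14.2344] v=[-2.7500 -1.6875 3.1875 -1.5625]
Step 3: x=[4.0566 7.8535 12.0899 13.9766] v=[-3.5235 -1.8984 3.1719 -1.0313]
Step 4: x=[3.1433 7.4338 12.5892 13.9830] v=[-3.6534 -1.6787 1.9971 0.0254]
Step 5: x=[2.3734 7.1222 12.6183 14.3151] v=[-3.0798 -1.2463 0.1163 1.3285]
Step 6: x=[1.9004 6.9040 12.1725 14.9351] v=[-1.8921 -0.8727 -1.7834 2.4801]
Max displacement = 2.0996

Answer: 2.0996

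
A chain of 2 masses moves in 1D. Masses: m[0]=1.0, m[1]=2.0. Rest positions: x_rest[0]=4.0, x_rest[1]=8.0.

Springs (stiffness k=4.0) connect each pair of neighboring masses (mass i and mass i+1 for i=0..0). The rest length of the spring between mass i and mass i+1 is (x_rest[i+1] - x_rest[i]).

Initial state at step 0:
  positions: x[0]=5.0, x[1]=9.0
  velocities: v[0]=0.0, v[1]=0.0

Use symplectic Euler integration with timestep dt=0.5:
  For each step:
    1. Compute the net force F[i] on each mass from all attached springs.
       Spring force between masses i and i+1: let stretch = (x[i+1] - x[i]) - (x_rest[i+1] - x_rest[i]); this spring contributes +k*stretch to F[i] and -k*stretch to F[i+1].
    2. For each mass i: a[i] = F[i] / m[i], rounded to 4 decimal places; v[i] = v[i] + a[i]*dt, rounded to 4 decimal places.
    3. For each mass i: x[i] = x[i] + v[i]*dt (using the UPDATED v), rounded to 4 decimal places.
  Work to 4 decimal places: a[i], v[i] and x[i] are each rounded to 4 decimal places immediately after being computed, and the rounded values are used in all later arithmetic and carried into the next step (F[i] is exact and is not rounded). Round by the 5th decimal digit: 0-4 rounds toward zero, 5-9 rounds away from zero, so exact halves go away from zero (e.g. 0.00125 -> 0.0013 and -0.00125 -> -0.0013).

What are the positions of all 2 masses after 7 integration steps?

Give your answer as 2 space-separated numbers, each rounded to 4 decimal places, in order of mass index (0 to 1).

Step 0: x=[5.0000 9.0000] v=[0.0000 0.0000]
Step 1: x=[5.0000 9.0000] v=[0.0000 0.0000]
Step 2: x=[5.0000 9.0000] v=[0.0000 0.0000]
Step 3: x=[5.0000 9.0000] v=[0.0000 0.0000]
Step 4: x=[5.0000 9.0000] v=[0.0000 0.0000]
Step 5: x=[5.0000 9.0000] v=[0.0000 0.0000]
Step 6: x=[5.0000 9.0000] v=[0.0000 0.0000]
Step 7: x=[5.0000 9.0000] v=[0.0000 0.0000]

Answer: 5.0000 9.0000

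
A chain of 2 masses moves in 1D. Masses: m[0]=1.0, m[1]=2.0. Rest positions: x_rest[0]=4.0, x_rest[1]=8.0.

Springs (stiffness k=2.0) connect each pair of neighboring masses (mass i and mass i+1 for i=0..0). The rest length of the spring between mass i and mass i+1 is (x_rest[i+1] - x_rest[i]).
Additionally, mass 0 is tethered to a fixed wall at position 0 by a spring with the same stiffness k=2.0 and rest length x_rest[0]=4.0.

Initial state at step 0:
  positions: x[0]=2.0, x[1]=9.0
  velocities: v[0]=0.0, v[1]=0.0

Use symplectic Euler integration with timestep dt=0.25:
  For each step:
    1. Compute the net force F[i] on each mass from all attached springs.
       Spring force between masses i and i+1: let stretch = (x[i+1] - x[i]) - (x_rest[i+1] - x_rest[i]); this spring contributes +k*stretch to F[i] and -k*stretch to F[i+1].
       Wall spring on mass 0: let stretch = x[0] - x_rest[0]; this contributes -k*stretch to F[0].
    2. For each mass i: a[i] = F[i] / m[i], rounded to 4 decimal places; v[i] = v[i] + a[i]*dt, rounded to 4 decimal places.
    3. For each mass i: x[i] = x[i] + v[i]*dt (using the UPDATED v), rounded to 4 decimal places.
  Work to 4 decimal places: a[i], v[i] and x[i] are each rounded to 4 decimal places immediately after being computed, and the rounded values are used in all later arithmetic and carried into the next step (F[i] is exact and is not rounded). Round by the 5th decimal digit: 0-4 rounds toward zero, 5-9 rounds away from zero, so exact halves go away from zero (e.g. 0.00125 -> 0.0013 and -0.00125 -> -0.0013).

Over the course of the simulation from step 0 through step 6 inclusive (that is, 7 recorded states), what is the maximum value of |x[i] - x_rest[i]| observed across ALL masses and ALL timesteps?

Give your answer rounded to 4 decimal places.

Step 0: x=[2.0000 9.0000] v=[0.0000 0.0000]
Step 1: x=[2.6250 8.8125] v=[2.5000 -0.7500]
Step 2: x=[3.6953 8.4883] v=[4.2813 -1.2969]
Step 3: x=[4.9029 8.1145] v=[4.8302 -1.4952]
Step 4: x=[5.8991 7.7900] v=[3.9846 -1.2981]
Step 5: x=[6.3942 7.5973] v=[1.9805 -0.7708]
Step 6: x=[6.2404 7.5794] v=[-0.6151 -0.0716]
Max displacement = 2.3942

Answer: 2.3942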